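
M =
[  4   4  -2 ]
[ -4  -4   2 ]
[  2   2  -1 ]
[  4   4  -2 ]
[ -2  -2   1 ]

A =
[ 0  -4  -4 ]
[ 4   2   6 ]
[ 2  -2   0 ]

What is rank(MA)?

1

First compute MA:
[[ 12,  -4,   8],
 [-12,   4,  -8],
 [  6,  -2,   4],
 [ 12,  -4,   8],
 [ -6,   2,  -4]]
Now row reduce the product.
R2 ← R2 + R1: [0, 0, 0]
R3 ← R3 − (1/2)·R1: [0, 0, 0]
R4 ← R4 − R1: [0, 0, 0]
R5 ← R5 + (1/2)·R1: [0, 0, 0]
1 nonzero row, so rank(MA) = 1.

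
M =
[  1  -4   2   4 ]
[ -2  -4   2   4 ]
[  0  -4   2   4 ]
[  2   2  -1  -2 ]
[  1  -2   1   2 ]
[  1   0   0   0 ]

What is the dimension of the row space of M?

2

Row reduce to echelon form.
R2 ← R2 + (2)·R1: [0, -12, 6, 12]
R4 ← R4 − (2)·R1: [0, 10, -5, -10]
R5 ← R5 − R1: [0, 2, -1, -2]
R6 ← R6 − R1: [0, 4, -2, -4]
R3 ← R3 − (1/3)·R2: [0, 0, 0, 0]
R4 ← R4 + (5/6)·R2: [0, 0, 0, 0]
R5 ← R5 + (1/6)·R2: [0, 0, 0, 0]
R6 ← R6 + (1/3)·R2: [0, 0, 0, 0]
Echelon form has 2 nonzero rows, so rank(M) = 2.
The row space has dimension equal to the rank: 2.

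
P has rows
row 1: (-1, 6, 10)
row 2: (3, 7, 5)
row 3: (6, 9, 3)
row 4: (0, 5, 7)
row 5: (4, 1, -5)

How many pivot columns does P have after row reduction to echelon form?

Row reduce to echelon form.
R2 ← R2 + (3)·R1: [0, 25, 35]
R3 ← R3 + (6)·R1: [0, 45, 63]
R5 ← R5 + (4)·R1: [0, 25, 35]
R3 ← R3 − (9/5)·R2: [0, 0, 0]
R4 ← R4 − (1/5)·R2: [0, 0, 0]
R5 ← R5 − R2: [0, 0, 0]
Echelon form has 2 nonzero rows, so rank(P) = 2.
Each nonzero row contributes one pivot column: 2 pivot columns.

2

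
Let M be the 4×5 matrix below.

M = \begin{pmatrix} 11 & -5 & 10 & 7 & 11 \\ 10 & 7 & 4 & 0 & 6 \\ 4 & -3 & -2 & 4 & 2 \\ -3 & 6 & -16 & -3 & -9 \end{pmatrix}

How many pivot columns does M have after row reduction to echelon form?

Row reduce to echelon form.
R2 ← R2 − (10/11)·R1: [0, 127/11, -56/11, -70/11, -4]
R3 ← R3 − (4/11)·R1: [0, -13/11, -62/11, 16/11, -2]
R4 ← R4 + (3/11)·R1: [0, 51/11, -146/11, -12/11, -6]
R3 ← R3 + (13/127)·R2: [0, 0, -782/127, 102/127, -306/127]
R4 ← R4 − (51/127)·R2: [0, 0, -1426/127, 186/127, -558/127]
R4 ← R4 − (31/17)·R3: [0, 0, 0, 0, 0]
Echelon form has 3 nonzero rows, so rank(M) = 3.
Each nonzero row contributes one pivot column: 3 pivot columns.

3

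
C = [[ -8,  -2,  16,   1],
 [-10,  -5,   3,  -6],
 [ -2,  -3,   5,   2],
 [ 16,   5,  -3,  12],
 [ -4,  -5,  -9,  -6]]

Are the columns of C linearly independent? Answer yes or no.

Row reduce C to echelon form.
R2 ← R2 − (5/4)·R1: [0, -5/2, -17, -29/4]
R3 ← R3 − (1/4)·R1: [0, -5/2, 1, 7/4]
R4 ← R4 + (2)·R1: [0, 1, 29, 14]
R5 ← R5 − (1/2)·R1: [0, -4, -17, -13/2]
R3 ← R3 − R2: [0, 0, 18, 9]
R4 ← R4 + (2/5)·R2: [0, 0, 111/5, 111/10]
R5 ← R5 − (8/5)·R2: [0, 0, 51/5, 51/10]
R4 ← R4 − (37/30)·R3: [0, 0, 0, 0]
R5 ← R5 − (17/30)·R3: [0, 0, 0, 0]
3 pivots among 4 columns.
Only 3 < 4 pivot columns, so the columns are linearly dependent.

no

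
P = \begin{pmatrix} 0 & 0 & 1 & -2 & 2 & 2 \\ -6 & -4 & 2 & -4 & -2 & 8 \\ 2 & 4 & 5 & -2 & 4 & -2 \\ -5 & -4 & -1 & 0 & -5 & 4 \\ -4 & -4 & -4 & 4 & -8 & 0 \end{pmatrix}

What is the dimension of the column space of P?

3

Row reduce to echelon form.
Swap R1 ↔ R2
R3 ← R3 + (1/3)·R1: [0, 8/3, 17/3, -10/3, 10/3, 2/3]
R4 ← R4 − (5/6)·R1: [0, -2/3, -8/3, 10/3, -10/3, -8/3]
R5 ← R5 − (2/3)·R1: [0, -4/3, -16/3, 20/3, -20/3, -16/3]
Swap R2 ↔ R3
R4 ← R4 + (1/4)·R2: [0, 0, -5/4, 5/2, -5/2, -5/2]
R5 ← R5 + (1/2)·R2: [0, 0, -5/2, 5, -5, -5]
R4 ← R4 + (5/4)·R3: [0, 0, 0, 0, 0, 0]
R5 ← R5 + (5/2)·R3: [0, 0, 0, 0, 0, 0]
Echelon form has 3 nonzero rows, so rank(P) = 3.
The column space has dimension equal to the rank: 3.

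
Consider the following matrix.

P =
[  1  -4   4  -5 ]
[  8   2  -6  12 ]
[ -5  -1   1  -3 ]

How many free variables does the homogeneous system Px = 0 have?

Row reduce to echelon form.
R2 ← R2 − (8)·R1: [0, 34, -38, 52]
R3 ← R3 + (5)·R1: [0, -21, 21, -28]
R3 ← R3 + (21/34)·R2: [0, 0, -42/17, 70/17]
3 nonzero rows, so rank(P) = 3.
P has 4 columns; by rank–nullity, nullity = 4 − 3 = 1.

1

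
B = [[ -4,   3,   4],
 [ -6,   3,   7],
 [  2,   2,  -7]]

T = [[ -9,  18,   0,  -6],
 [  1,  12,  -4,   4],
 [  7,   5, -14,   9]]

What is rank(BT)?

First compute BT:
[[ 67, -16, -68,  72],
 [106, -37, -110, 111],
 [-65,  25,  90, -67]]
Now row reduce the product.
R2 ← R2 − (106/67)·R1: [0, -783/67, -162/67, -195/67]
R3 ← R3 + (65/67)·R1: [0, 635/67, 1610/67, 191/67]
R3 ← R3 + (635/783)·R2: [0, 0, 640/29, 128/261]
3 nonzero rows, so rank(BT) = 3.

3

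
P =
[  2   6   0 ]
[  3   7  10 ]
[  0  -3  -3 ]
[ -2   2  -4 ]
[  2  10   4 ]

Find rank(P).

3

Row reduce to echelon form.
R2 ← R2 − (3/2)·R1: [0, -2, 10]
R4 ← R4 + R1: [0, 8, -4]
R5 ← R5 − R1: [0, 4, 4]
R3 ← R3 − (3/2)·R2: [0, 0, -18]
R4 ← R4 + (4)·R2: [0, 0, 36]
R5 ← R5 + (2)·R2: [0, 0, 24]
R4 ← R4 + (2)·R3: [0, 0, 0]
R5 ← R5 + (4/3)·R3: [0, 0, 0]
Echelon form has 3 nonzero rows, so rank(P) = 3.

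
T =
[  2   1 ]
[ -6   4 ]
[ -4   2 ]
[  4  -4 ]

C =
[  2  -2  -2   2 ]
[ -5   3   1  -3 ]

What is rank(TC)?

First compute TC:
[[ -1,  -1,  -3,   1],
 [-32,  24,  16, -24],
 [-18,  14,  10, -14],
 [ 28, -20, -12,  20]]
Now row reduce the product.
R2 ← R2 − (32)·R1: [0, 56, 112, -56]
R3 ← R3 − (18)·R1: [0, 32, 64, -32]
R4 ← R4 + (28)·R1: [0, -48, -96, 48]
R3 ← R3 − (4/7)·R2: [0, 0, 0, 0]
R4 ← R4 + (6/7)·R2: [0, 0, 0, 0]
2 nonzero rows, so rank(TC) = 2.

2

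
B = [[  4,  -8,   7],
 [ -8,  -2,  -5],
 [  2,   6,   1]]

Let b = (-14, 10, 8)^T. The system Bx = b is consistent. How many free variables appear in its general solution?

Row reduce the augmented matrix [B | b].
R2 ← R2 + (2)·R1: [0, -18, 9, -18]
R3 ← R3 − (1/2)·R1: [0, 10, -5/2, 15]
R3 ← R3 + (5/9)·R2: [0, 0, 5/2, 5]
The echelon form has 3 nonzero rows, and every pivot lies in the first 3 columns, so rank(B) = rank([B|b]) = 3.
The system is consistent.
Free variables = (unknowns) − (rank) = 3 − 3 = 0.

0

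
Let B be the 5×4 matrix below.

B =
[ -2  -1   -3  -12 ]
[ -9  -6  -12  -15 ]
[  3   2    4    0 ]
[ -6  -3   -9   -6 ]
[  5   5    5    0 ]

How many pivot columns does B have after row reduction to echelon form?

3

Row reduce to echelon form.
R2 ← R2 − (9/2)·R1: [0, -3/2, 3/2, 39]
R3 ← R3 + (3/2)·R1: [0, 1/2, -1/2, -18]
R4 ← R4 − (3)·R1: [0, 0, 0, 30]
R5 ← R5 + (5/2)·R1: [0, 5/2, -5/2, -30]
R3 ← R3 + (1/3)·R2: [0, 0, 0, -5]
R5 ← R5 + (5/3)·R2: [0, 0, 0, 35]
R4 ← R4 + (6)·R3: [0, 0, 0, 0]
R5 ← R5 + (7)·R3: [0, 0, 0, 0]
Echelon form has 3 nonzero rows, so rank(B) = 3.
Each nonzero row contributes one pivot column: 3 pivot columns.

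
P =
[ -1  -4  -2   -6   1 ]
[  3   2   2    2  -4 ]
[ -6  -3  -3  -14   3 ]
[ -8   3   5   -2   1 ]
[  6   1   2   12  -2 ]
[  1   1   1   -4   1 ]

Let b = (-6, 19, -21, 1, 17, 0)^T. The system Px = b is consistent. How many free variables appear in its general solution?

Row reduce the augmented matrix [P | b].
R2 ← R2 + (3)·R1: [0, -10, -4, -16, -1, 1]
R3 ← R3 − (6)·R1: [0, 21, 9, 22, -3, 15]
R4 ← R4 − (8)·R1: [0, 35, 21, 46, -7, 49]
R5 ← R5 + (6)·R1: [0, -23, -10, -24, 4, -19]
R6 ← R6 + R1: [0, -3, -1, -10, 2, -6]
R3 ← R3 + (21/10)·R2: [0, 0, 3/5, -58/5, -51/10, 171/10]
R4 ← R4 + (7/2)·R2: [0, 0, 7, -10, -21/2, 105/2]
R5 ← R5 − (23/10)·R2: [0, 0, -4/5, 64/5, 63/10, -213/10]
R6 ← R6 − (3/10)·R2: [0, 0, 1/5, -26/5, 23/10, -63/10]
R4 ← R4 − (35/3)·R3: [0, 0, 0, 376/3, 49, -147]
R5 ← R5 + (4/3)·R3: [0, 0, 0, -8/3, -1/2, 3/2]
R6 ← R6 − (1/3)·R3: [0, 0, 0, -4/3, 4, -12]
R5 ← R5 + (1/47)·R4: [0, 0, 0, 0, 51/94, -153/94]
R6 ← R6 + (1/94)·R4: [0, 0, 0, 0, 425/94, -1275/94]
R6 ← R6 − (25/3)·R5: [0, 0, 0, 0, 0, 0]
The echelon form has 5 nonzero rows, and every pivot lies in the first 5 columns, so rank(P) = rank([P|b]) = 5.
The system is consistent.
Free variables = (unknowns) − (rank) = 5 − 5 = 0.

0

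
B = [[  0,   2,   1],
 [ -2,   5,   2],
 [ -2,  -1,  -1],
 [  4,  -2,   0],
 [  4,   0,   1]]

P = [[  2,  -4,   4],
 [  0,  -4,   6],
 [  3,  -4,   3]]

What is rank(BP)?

2

First compute BP:
[[  3, -12,  15],
 [  2, -20,  28],
 [ -7,  16, -17],
 [  8,  -8,   4],
 [ 11, -20,  19]]
Now row reduce the product.
R2 ← R2 − (2/3)·R1: [0, -12, 18]
R3 ← R3 + (7/3)·R1: [0, -12, 18]
R4 ← R4 − (8/3)·R1: [0, 24, -36]
R5 ← R5 − (11/3)·R1: [0, 24, -36]
R3 ← R3 − R2: [0, 0, 0]
R4 ← R4 + (2)·R2: [0, 0, 0]
R5 ← R5 + (2)·R2: [0, 0, 0]
2 nonzero rows, so rank(BP) = 2.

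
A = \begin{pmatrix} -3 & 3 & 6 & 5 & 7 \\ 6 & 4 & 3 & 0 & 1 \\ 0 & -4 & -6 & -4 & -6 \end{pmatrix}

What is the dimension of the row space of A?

2

Row reduce to echelon form.
R2 ← R2 + (2)·R1: [0, 10, 15, 10, 15]
R3 ← R3 + (2/5)·R2: [0, 0, 0, 0, 0]
Echelon form has 2 nonzero rows, so rank(A) = 2.
The row space has dimension equal to the rank: 2.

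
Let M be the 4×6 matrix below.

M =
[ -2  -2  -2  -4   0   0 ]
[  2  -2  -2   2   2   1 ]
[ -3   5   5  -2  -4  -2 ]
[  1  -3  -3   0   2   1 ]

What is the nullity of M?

4

Row reduce to echelon form.
R2 ← R2 + R1: [0, -4, -4, -2, 2, 1]
R3 ← R3 − (3/2)·R1: [0, 8, 8, 4, -4, -2]
R4 ← R4 + (1/2)·R1: [0, -4, -4, -2, 2, 1]
R3 ← R3 + (2)·R2: [0, 0, 0, 0, 0, 0]
R4 ← R4 − R2: [0, 0, 0, 0, 0, 0]
2 nonzero rows, so rank(M) = 2.
M has 6 columns; by rank–nullity, nullity = 6 − 2 = 4.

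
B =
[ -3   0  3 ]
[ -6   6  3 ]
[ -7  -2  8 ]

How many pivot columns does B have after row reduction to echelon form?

Row reduce to echelon form.
R2 ← R2 − (2)·R1: [0, 6, -3]
R3 ← R3 − (7/3)·R1: [0, -2, 1]
R3 ← R3 + (1/3)·R2: [0, 0, 0]
Echelon form has 2 nonzero rows, so rank(B) = 2.
Each nonzero row contributes one pivot column: 2 pivot columns.

2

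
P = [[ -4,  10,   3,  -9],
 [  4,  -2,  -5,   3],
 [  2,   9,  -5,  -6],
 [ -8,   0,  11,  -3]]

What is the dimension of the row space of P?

2

Row reduce to echelon form.
R2 ← R2 + R1: [0, 8, -2, -6]
R3 ← R3 + (1/2)·R1: [0, 14, -7/2, -21/2]
R4 ← R4 − (2)·R1: [0, -20, 5, 15]
R3 ← R3 − (7/4)·R2: [0, 0, 0, 0]
R4 ← R4 + (5/2)·R2: [0, 0, 0, 0]
Echelon form has 2 nonzero rows, so rank(P) = 2.
The row space has dimension equal to the rank: 2.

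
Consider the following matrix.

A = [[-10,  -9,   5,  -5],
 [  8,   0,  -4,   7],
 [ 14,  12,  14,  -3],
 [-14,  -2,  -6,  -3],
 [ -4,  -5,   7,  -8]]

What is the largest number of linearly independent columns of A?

4

Row reduce to echelon form.
R2 ← R2 + (4/5)·R1: [0, -36/5, 0, 3]
R3 ← R3 + (7/5)·R1: [0, -3/5, 21, -10]
R4 ← R4 − (7/5)·R1: [0, 53/5, -13, 4]
R5 ← R5 − (2/5)·R1: [0, -7/5, 5, -6]
R3 ← R3 − (1/12)·R2: [0, 0, 21, -41/4]
R4 ← R4 + (53/36)·R2: [0, 0, -13, 101/12]
R5 ← R5 − (7/36)·R2: [0, 0, 5, -79/12]
R4 ← R4 + (13/21)·R3: [0, 0, 0, 29/14]
R5 ← R5 − (5/21)·R3: [0, 0, 0, -29/7]
R5 ← R5 + (2)·R4: [0, 0, 0, 0]
Echelon form has 4 nonzero rows, so rank(A) = 4.
The rank gives the maximum number of linearly independent columns: 4.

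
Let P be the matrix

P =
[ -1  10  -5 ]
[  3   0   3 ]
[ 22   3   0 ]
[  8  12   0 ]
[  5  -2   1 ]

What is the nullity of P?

Row reduce to echelon form.
R2 ← R2 + (3)·R1: [0, 30, -12]
R3 ← R3 + (22)·R1: [0, 223, -110]
R4 ← R4 + (8)·R1: [0, 92, -40]
R5 ← R5 + (5)·R1: [0, 48, -24]
R3 ← R3 − (223/30)·R2: [0, 0, -104/5]
R4 ← R4 − (46/15)·R2: [0, 0, -16/5]
R5 ← R5 − (8/5)·R2: [0, 0, -24/5]
R4 ← R4 − (2/13)·R3: [0, 0, 0]
R5 ← R5 − (3/13)·R3: [0, 0, 0]
3 nonzero rows, so rank(P) = 3.
P has 3 columns; by rank–nullity, nullity = 3 − 3 = 0.

0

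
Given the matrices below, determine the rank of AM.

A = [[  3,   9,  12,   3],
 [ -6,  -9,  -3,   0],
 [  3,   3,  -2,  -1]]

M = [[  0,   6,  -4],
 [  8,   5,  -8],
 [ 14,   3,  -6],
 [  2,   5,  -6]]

First compute AM:
[[246, 114, -174],
 [-114, -90, 114],
 [ -6,  22, -18]]
Now row reduce the product.
R2 ← R2 + (19/41)·R1: [0, -1524/41, 1368/41]
R3 ← R3 + (1/41)·R1: [0, 1016/41, -912/41]
R3 ← R3 + (2/3)·R2: [0, 0, 0]
2 nonzero rows, so rank(AM) = 2.

2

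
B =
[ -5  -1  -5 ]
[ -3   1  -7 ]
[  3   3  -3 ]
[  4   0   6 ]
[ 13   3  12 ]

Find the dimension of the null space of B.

Row reduce to echelon form.
R2 ← R2 − (3/5)·R1: [0, 8/5, -4]
R3 ← R3 + (3/5)·R1: [0, 12/5, -6]
R4 ← R4 + (4/5)·R1: [0, -4/5, 2]
R5 ← R5 + (13/5)·R1: [0, 2/5, -1]
R3 ← R3 − (3/2)·R2: [0, 0, 0]
R4 ← R4 + (1/2)·R2: [0, 0, 0]
R5 ← R5 − (1/4)·R2: [0, 0, 0]
2 nonzero rows, so rank(B) = 2.
B has 3 columns; by rank–nullity, nullity = 3 − 2 = 1.

1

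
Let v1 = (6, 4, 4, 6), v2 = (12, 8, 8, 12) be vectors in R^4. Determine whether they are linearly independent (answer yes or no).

Form the matrix with these vectors as rows and row reduce.
R2 ← R2 − (2)·R1: [0, 0, 0, 0]
1 nonzero row, so the 2 vectors span a space of dimension 1.
Since 1 < 2, the vectors are linearly dependent.

no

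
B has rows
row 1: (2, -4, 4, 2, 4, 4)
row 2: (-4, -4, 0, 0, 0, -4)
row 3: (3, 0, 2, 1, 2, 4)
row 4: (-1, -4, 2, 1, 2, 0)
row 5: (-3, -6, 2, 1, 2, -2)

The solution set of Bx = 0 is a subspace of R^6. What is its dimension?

4

Row reduce to echelon form.
R2 ← R2 + (2)·R1: [0, -12, 8, 4, 8, 4]
R3 ← R3 − (3/2)·R1: [0, 6, -4, -2, -4, -2]
R4 ← R4 + (1/2)·R1: [0, -6, 4, 2, 4, 2]
R5 ← R5 + (3/2)·R1: [0, -12, 8, 4, 8, 4]
R3 ← R3 + (1/2)·R2: [0, 0, 0, 0, 0, 0]
R4 ← R4 − (1/2)·R2: [0, 0, 0, 0, 0, 0]
R5 ← R5 − R2: [0, 0, 0, 0, 0, 0]
2 nonzero rows, so rank(B) = 2.
B has 6 columns; by rank–nullity, nullity = 6 − 2 = 4.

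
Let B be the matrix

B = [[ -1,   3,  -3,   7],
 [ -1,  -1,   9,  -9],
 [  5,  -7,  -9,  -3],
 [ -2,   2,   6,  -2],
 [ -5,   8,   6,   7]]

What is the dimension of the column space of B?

Row reduce to echelon form.
R2 ← R2 − R1: [0, -4, 12, -16]
R3 ← R3 + (5)·R1: [0, 8, -24, 32]
R4 ← R4 − (2)·R1: [0, -4, 12, -16]
R5 ← R5 − (5)·R1: [0, -7, 21, -28]
R3 ← R3 + (2)·R2: [0, 0, 0, 0]
R4 ← R4 − R2: [0, 0, 0, 0]
R5 ← R5 − (7/4)·R2: [0, 0, 0, 0]
Echelon form has 2 nonzero rows, so rank(B) = 2.
The column space has dimension equal to the rank: 2.

2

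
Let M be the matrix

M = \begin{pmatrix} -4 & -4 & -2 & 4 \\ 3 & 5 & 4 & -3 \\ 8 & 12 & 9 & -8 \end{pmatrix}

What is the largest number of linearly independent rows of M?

2

Row reduce to echelon form.
R2 ← R2 + (3/4)·R1: [0, 2, 5/2, 0]
R3 ← R3 + (2)·R1: [0, 4, 5, 0]
R3 ← R3 − (2)·R2: [0, 0, 0, 0]
Echelon form has 2 nonzero rows, so rank(M) = 2.
The rank gives the maximum number of linearly independent rows: 2.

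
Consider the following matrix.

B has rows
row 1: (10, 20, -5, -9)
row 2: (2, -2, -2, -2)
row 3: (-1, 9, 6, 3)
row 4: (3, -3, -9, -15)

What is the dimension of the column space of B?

4

Row reduce to echelon form.
R2 ← R2 − (1/5)·R1: [0, -6, -1, -1/5]
R3 ← R3 + (1/10)·R1: [0, 11, 11/2, 21/10]
R4 ← R4 − (3/10)·R1: [0, -9, -15/2, -123/10]
R3 ← R3 + (11/6)·R2: [0, 0, 11/3, 26/15]
R4 ← R4 − (3/2)·R2: [0, 0, -6, -12]
R4 ← R4 + (18/11)·R3: [0, 0, 0, -504/55]
Echelon form has 4 nonzero rows, so rank(B) = 4.
The column space has dimension equal to the rank: 4.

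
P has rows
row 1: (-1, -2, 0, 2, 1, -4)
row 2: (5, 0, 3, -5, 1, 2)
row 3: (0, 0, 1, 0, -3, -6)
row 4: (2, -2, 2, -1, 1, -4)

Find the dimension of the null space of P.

3

Row reduce to echelon form.
R2 ← R2 + (5)·R1: [0, -10, 3, 5, 6, -18]
R4 ← R4 + (2)·R1: [0, -6, 2, 3, 3, -12]
R4 ← R4 − (3/5)·R2: [0, 0, 1/5, 0, -3/5, -6/5]
R4 ← R4 − (1/5)·R3: [0, 0, 0, 0, 0, 0]
3 nonzero rows, so rank(P) = 3.
P has 6 columns; by rank–nullity, nullity = 6 − 3 = 3.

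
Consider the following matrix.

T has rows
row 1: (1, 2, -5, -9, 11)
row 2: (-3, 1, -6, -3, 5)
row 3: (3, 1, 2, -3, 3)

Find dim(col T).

Row reduce to echelon form.
R2 ← R2 + (3)·R1: [0, 7, -21, -30, 38]
R3 ← R3 − (3)·R1: [0, -5, 17, 24, -30]
R3 ← R3 + (5/7)·R2: [0, 0, 2, 18/7, -20/7]
Echelon form has 3 nonzero rows, so rank(T) = 3.
The column space has dimension equal to the rank: 3.

3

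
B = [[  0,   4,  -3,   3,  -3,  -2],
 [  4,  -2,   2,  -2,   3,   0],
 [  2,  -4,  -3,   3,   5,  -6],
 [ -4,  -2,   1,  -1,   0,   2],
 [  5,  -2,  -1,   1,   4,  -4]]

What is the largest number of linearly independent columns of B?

3

Row reduce to echelon form.
Swap R1 ↔ R2
R3 ← R3 − (1/2)·R1: [0, -3, -4, 4, 7/2, -6]
R4 ← R4 + R1: [0, -4, 3, -3, 3, 2]
R5 ← R5 − (5/4)·R1: [0, 1/2, -7/2, 7/2, 1/4, -4]
R3 ← R3 + (3/4)·R2: [0, 0, -25/4, 25/4, 5/4, -15/2]
R4 ← R4 + R2: [0, 0, 0, 0, 0, 0]
R5 ← R5 − (1/8)·R2: [0, 0, -25/8, 25/8, 5/8, -15/4]
R5 ← R5 − (1/2)·R3: [0, 0, 0, 0, 0, 0]
Echelon form has 3 nonzero rows, so rank(B) = 3.
The rank gives the maximum number of linearly independent columns: 3.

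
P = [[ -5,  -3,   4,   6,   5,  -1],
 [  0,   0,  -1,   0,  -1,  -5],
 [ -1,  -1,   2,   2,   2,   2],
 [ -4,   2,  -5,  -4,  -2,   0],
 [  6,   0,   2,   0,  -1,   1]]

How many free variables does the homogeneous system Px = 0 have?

Row reduce to echelon form.
R3 ← R3 − (1/5)·R1: [0, -2/5, 6/5, 4/5, 1, 11/5]
R4 ← R4 − (4/5)·R1: [0, 22/5, -41/5, -44/5, -6, 4/5]
R5 ← R5 + (6/5)·R1: [0, -18/5, 34/5, 36/5, 5, -1/5]
Swap R2 ↔ R3
R4 ← R4 + (11)·R2: [0, 0, 5, 0, 5, 25]
R5 ← R5 − (9)·R2: [0, 0, -4, 0, -4, -20]
R4 ← R4 + (5)·R3: [0, 0, 0, 0, 0, 0]
R5 ← R5 − (4)·R3: [0, 0, 0, 0, 0, 0]
3 nonzero rows, so rank(P) = 3.
P has 6 columns; by rank–nullity, nullity = 6 − 3 = 3.

3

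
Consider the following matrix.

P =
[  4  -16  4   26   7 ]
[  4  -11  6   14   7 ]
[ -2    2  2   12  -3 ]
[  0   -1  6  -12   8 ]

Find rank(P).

Row reduce to echelon form.
R2 ← R2 − R1: [0, 5, 2, -12, 0]
R3 ← R3 + (1/2)·R1: [0, -6, 4, 25, 1/2]
R3 ← R3 + (6/5)·R2: [0, 0, 32/5, 53/5, 1/2]
R4 ← R4 + (1/5)·R2: [0, 0, 32/5, -72/5, 8]
R4 ← R4 − R3: [0, 0, 0, -25, 15/2]
Echelon form has 4 nonzero rows, so rank(P) = 4.

4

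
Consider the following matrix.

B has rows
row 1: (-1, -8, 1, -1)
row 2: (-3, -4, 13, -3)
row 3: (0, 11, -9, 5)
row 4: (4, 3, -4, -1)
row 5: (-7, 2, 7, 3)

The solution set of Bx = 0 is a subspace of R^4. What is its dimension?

1

Row reduce to echelon form.
R2 ← R2 − (3)·R1: [0, 20, 10, 0]
R4 ← R4 + (4)·R1: [0, -29, 0, -5]
R5 ← R5 − (7)·R1: [0, 58, 0, 10]
R3 ← R3 − (11/20)·R2: [0, 0, -29/2, 5]
R4 ← R4 + (29/20)·R2: [0, 0, 29/2, -5]
R5 ← R5 − (29/10)·R2: [0, 0, -29, 10]
R4 ← R4 + R3: [0, 0, 0, 0]
R5 ← R5 − (2)·R3: [0, 0, 0, 0]
3 nonzero rows, so rank(B) = 3.
B has 4 columns; by rank–nullity, nullity = 4 − 3 = 1.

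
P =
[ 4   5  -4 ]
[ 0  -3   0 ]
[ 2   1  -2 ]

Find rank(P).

Row reduce to echelon form.
R3 ← R3 − (1/2)·R1: [0, -3/2, 0]
R3 ← R3 − (1/2)·R2: [0, 0, 0]
Echelon form has 2 nonzero rows, so rank(P) = 2.

2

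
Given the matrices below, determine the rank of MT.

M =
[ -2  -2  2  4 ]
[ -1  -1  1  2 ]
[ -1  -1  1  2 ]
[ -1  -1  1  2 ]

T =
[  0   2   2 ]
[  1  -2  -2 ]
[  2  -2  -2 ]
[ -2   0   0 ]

First compute MT:
[[ -6,  -4,  -4],
 [ -3,  -2,  -2],
 [ -3,  -2,  -2],
 [ -3,  -2,  -2]]
Now row reduce the product.
R2 ← R2 − (1/2)·R1: [0, 0, 0]
R3 ← R3 − (1/2)·R1: [0, 0, 0]
R4 ← R4 − (1/2)·R1: [0, 0, 0]
1 nonzero row, so rank(MT) = 1.

1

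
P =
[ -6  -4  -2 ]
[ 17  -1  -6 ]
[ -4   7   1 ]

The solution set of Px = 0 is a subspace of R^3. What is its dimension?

Row reduce to echelon form.
R2 ← R2 + (17/6)·R1: [0, -37/3, -35/3]
R3 ← R3 − (2/3)·R1: [0, 29/3, 7/3]
R3 ← R3 + (29/37)·R2: [0, 0, -252/37]
3 nonzero rows, so rank(P) = 3.
P has 3 columns; by rank–nullity, nullity = 3 − 3 = 0.

0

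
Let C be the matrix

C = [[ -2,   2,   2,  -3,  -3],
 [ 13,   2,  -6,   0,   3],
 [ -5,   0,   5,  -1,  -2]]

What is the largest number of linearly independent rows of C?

3

Row reduce to echelon form.
R2 ← R2 + (13/2)·R1: [0, 15, 7, -39/2, -33/2]
R3 ← R3 − (5/2)·R1: [0, -5, 0, 13/2, 11/2]
R3 ← R3 + (1/3)·R2: [0, 0, 7/3, 0, 0]
Echelon form has 3 nonzero rows, so rank(C) = 3.
The rank gives the maximum number of linearly independent rows: 3.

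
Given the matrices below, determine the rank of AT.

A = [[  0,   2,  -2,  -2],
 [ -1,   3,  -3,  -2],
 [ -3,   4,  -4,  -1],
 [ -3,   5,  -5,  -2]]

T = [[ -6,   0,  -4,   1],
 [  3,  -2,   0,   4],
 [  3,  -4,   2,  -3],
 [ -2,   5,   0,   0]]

2

First compute AT:
[[  4,  -6,  -4,  14],
 [ 10,  -4,  -2,  20],
 [ 20,   3,   4,  25],
 [ 22,   0,   2,  32]]
Now row reduce the product.
R2 ← R2 − (5/2)·R1: [0, 11, 8, -15]
R3 ← R3 − (5)·R1: [0, 33, 24, -45]
R4 ← R4 − (11/2)·R1: [0, 33, 24, -45]
R3 ← R3 − (3)·R2: [0, 0, 0, 0]
R4 ← R4 − (3)·R2: [0, 0, 0, 0]
2 nonzero rows, so rank(AT) = 2.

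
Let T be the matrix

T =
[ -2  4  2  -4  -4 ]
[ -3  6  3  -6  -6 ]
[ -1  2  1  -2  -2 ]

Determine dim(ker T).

Row reduce to echelon form.
R2 ← R2 − (3/2)·R1: [0, 0, 0, 0, 0]
R3 ← R3 − (1/2)·R1: [0, 0, 0, 0, 0]
1 nonzero row, so rank(T) = 1.
T has 5 columns; by rank–nullity, nullity = 5 − 1 = 4.

4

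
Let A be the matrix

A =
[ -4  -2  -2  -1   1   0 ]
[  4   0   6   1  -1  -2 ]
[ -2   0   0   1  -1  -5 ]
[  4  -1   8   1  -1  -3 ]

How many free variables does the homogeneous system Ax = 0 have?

3

Row reduce to echelon form.
R2 ← R2 + R1: [0, -2, 4, 0, 0, -2]
R3 ← R3 − (1/2)·R1: [0, 1, 1, 3/2, -3/2, -5]
R4 ← R4 + R1: [0, -3, 6, 0, 0, -3]
R3 ← R3 + (1/2)·R2: [0, 0, 3, 3/2, -3/2, -6]
R4 ← R4 − (3/2)·R2: [0, 0, 0, 0, 0, 0]
3 nonzero rows, so rank(A) = 3.
A has 6 columns; by rank–nullity, nullity = 6 − 3 = 3.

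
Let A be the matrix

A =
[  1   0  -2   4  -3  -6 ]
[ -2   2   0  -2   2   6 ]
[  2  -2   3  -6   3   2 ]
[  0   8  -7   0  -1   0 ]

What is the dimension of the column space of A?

Row reduce to echelon form.
R2 ← R2 + (2)·R1: [0, 2, -4, 6, -4, -6]
R3 ← R3 − (2)·R1: [0, -2, 7, -14, 9, 14]
R3 ← R3 + R2: [0, 0, 3, -8, 5, 8]
R4 ← R4 − (4)·R2: [0, 0, 9, -24, 15, 24]
R4 ← R4 − (3)·R3: [0, 0, 0, 0, 0, 0]
Echelon form has 3 nonzero rows, so rank(A) = 3.
The column space has dimension equal to the rank: 3.

3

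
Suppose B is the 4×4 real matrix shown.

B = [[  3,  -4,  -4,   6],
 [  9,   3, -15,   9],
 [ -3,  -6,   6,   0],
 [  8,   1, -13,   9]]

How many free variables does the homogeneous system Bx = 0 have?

Row reduce to echelon form.
R2 ← R2 − (3)·R1: [0, 15, -3, -9]
R3 ← R3 + R1: [0, -10, 2, 6]
R4 ← R4 − (8/3)·R1: [0, 35/3, -7/3, -7]
R3 ← R3 + (2/3)·R2: [0, 0, 0, 0]
R4 ← R4 − (7/9)·R2: [0, 0, 0, 0]
2 nonzero rows, so rank(B) = 2.
B has 4 columns; by rank–nullity, nullity = 4 − 2 = 2.

2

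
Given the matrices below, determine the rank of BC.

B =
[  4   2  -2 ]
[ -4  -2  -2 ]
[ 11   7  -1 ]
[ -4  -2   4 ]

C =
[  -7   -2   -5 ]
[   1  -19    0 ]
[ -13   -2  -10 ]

3

First compute BC:
[[  0, -42,   0],
 [ 52,  50,  40],
 [-57, -153, -45],
 [-26,  38, -20]]
Now row reduce the product.
Swap R1 ↔ R2
R3 ← R3 + (57/52)·R1: [0, -2553/26, -15/13]
R4 ← R4 + (1/2)·R1: [0, 63, 0]
R3 ← R3 − (851/364)·R2: [0, 0, -15/13]
R4 ← R4 + (3/2)·R2: [0, 0, 0]
3 nonzero rows, so rank(BC) = 3.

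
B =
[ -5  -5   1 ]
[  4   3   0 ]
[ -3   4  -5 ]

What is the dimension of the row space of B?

Row reduce to echelon form.
R2 ← R2 + (4/5)·R1: [0, -1, 4/5]
R3 ← R3 − (3/5)·R1: [0, 7, -28/5]
R3 ← R3 + (7)·R2: [0, 0, 0]
Echelon form has 2 nonzero rows, so rank(B) = 2.
The row space has dimension equal to the rank: 2.

2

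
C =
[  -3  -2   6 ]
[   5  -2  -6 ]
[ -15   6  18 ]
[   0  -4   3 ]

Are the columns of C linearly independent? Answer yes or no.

Row reduce C to echelon form.
R2 ← R2 + (5/3)·R1: [0, -16/3, 4]
R3 ← R3 − (5)·R1: [0, 16, -12]
R3 ← R3 + (3)·R2: [0, 0, 0]
R4 ← R4 − (3/4)·R2: [0, 0, 0]
2 pivots among 3 columns.
Only 2 < 3 pivot columns, so the columns are linearly dependent.

no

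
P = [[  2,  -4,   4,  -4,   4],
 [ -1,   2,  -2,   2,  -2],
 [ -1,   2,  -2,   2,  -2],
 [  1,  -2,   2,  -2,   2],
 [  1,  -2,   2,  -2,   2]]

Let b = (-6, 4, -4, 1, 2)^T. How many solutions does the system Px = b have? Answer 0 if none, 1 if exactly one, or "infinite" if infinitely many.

0

Row reduce the augmented matrix [P | b].
R2 ← R2 + (1/2)·R1: [0, 0, 0, 0, 0, 1]
R3 ← R3 + (1/2)·R1: [0, 0, 0, 0, 0, -7]
R4 ← R4 − (1/2)·R1: [0, 0, 0, 0, 0, 4]
R5 ← R5 − (1/2)·R1: [0, 0, 0, 0, 0, 5]
R3 ← R3 + (7)·R2: [0, 0, 0, 0, 0, 0]
R4 ← R4 − (4)·R2: [0, 0, 0, 0, 0, 0]
R5 ← R5 − (5)·R2: [0, 0, 0, 0, 0, 0]
The echelon form has 2 nonzero rows; the last pivot sits in the augmented column, so rank(P) = 1 but rank([P|b]) = 2.
Since the ranks differ, the system is inconsistent.
It has no solutions.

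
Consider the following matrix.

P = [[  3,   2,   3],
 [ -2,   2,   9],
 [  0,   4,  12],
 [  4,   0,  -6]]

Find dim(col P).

3

Row reduce to echelon form.
R2 ← R2 + (2/3)·R1: [0, 10/3, 11]
R4 ← R4 − (4/3)·R1: [0, -8/3, -10]
R3 ← R3 − (6/5)·R2: [0, 0, -6/5]
R4 ← R4 + (4/5)·R2: [0, 0, -6/5]
R4 ← R4 − R3: [0, 0, 0]
Echelon form has 3 nonzero rows, so rank(P) = 3.
The column space has dimension equal to the rank: 3.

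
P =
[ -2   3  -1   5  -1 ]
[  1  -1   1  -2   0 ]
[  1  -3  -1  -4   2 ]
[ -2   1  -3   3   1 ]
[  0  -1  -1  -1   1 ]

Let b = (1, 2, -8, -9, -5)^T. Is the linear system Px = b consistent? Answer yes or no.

yes

Row reduce the augmented matrix [P | b].
R2 ← R2 + (1/2)·R1: [0, 1/2, 1/2, 1/2, -1/2, 5/2]
R3 ← R3 + (1/2)·R1: [0, -3/2, -3/2, -3/2, 3/2, -15/2]
R4 ← R4 − R1: [0, -2, -2, -2, 2, -10]
R3 ← R3 + (3)·R2: [0, 0, 0, 0, 0, 0]
R4 ← R4 + (4)·R2: [0, 0, 0, 0, 0, 0]
R5 ← R5 + (2)·R2: [0, 0, 0, 0, 0, 0]
The echelon form has 2 nonzero rows, and every pivot lies in the first 5 columns, so rank(P) = rank([P|b]) = 2.
The system is consistent.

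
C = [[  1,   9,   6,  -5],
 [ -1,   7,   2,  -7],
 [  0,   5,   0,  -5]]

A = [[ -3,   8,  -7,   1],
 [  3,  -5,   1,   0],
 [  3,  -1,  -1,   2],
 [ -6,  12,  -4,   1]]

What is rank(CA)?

3

First compute CA:
[[ 72, -103,  16,   8],
 [ 72, -129,  40,  -4],
 [ 45, -85,  25,  -5]]
Now row reduce the product.
R2 ← R2 − R1: [0, -26, 24, -12]
R3 ← R3 − (5/8)·R1: [0, -165/8, 15, -10]
R3 ← R3 − (165/208)·R2: [0, 0, -105/26, -25/52]
3 nonzero rows, so rank(CA) = 3.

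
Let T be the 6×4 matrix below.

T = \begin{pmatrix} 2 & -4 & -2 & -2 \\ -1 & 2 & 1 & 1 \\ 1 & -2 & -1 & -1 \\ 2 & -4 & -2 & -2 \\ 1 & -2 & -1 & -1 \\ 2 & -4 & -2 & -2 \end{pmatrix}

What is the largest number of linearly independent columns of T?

Row reduce to echelon form.
R2 ← R2 + (1/2)·R1: [0, 0, 0, 0]
R3 ← R3 − (1/2)·R1: [0, 0, 0, 0]
R4 ← R4 − R1: [0, 0, 0, 0]
R5 ← R5 − (1/2)·R1: [0, 0, 0, 0]
R6 ← R6 − R1: [0, 0, 0, 0]
Echelon form has 1 nonzero row, so rank(T) = 1.
The rank gives the maximum number of linearly independent columns: 1.

1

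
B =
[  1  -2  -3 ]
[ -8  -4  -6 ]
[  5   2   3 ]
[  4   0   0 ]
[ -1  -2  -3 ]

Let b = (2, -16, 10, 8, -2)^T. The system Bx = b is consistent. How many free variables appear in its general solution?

1

Row reduce the augmented matrix [B | b].
R2 ← R2 + (8)·R1: [0, -20, -30, 0]
R3 ← R3 − (5)·R1: [0, 12, 18, 0]
R4 ← R4 − (4)·R1: [0, 8, 12, 0]
R5 ← R5 + R1: [0, -4, -6, 0]
R3 ← R3 + (3/5)·R2: [0, 0, 0, 0]
R4 ← R4 + (2/5)·R2: [0, 0, 0, 0]
R5 ← R5 − (1/5)·R2: [0, 0, 0, 0]
The echelon form has 2 nonzero rows, and every pivot lies in the first 3 columns, so rank(B) = rank([B|b]) = 2.
The system is consistent.
Free variables = (unknowns) − (rank) = 3 − 2 = 1.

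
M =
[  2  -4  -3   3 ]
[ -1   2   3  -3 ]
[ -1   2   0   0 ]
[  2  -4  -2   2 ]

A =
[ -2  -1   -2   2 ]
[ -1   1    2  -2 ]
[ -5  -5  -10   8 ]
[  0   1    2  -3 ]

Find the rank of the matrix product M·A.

2

First compute MA:
[[ 15,  12,  24, -21],
 [-15, -15, -30,  27],
 [  0,   3,   6,  -6],
 [ 10,   6,  12, -10]]
Now row reduce the product.
R2 ← R2 + R1: [0, -3, -6, 6]
R4 ← R4 − (2/3)·R1: [0, -2, -4, 4]
R3 ← R3 + R2: [0, 0, 0, 0]
R4 ← R4 − (2/3)·R2: [0, 0, 0, 0]
2 nonzero rows, so rank(MA) = 2.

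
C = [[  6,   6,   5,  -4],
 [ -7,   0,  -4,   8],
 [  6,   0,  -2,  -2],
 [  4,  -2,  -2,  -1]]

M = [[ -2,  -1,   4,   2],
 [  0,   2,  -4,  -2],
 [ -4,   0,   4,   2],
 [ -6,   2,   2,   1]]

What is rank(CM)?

First compute CM:
[[ -8,  -2,  12,   6],
 [-18,  23, -28, -14],
 [  8, -10,  12,   6],
 [  6, -10,  14,   7]]
Now row reduce the product.
R2 ← R2 − (9/4)·R1: [0, 55/2, -55, -55/2]
R3 ← R3 + R1: [0, -12, 24, 12]
R4 ← R4 + (3/4)·R1: [0, -23/2, 23, 23/2]
R3 ← R3 + (24/55)·R2: [0, 0, 0, 0]
R4 ← R4 + (23/55)·R2: [0, 0, 0, 0]
2 nonzero rows, so rank(CM) = 2.

2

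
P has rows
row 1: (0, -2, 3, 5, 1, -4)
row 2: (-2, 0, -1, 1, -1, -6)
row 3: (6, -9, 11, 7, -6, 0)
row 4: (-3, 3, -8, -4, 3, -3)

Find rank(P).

4

Row reduce to echelon form.
Swap R1 ↔ R2
R3 ← R3 + (3)·R1: [0, -9, 8, 10, -9, -18]
R4 ← R4 − (3/2)·R1: [0, 3, -13/2, -11/2, 9/2, 6]
R3 ← R3 − (9/2)·R2: [0, 0, -11/2, -25/2, -27/2, 0]
R4 ← R4 + (3/2)·R2: [0, 0, -2, 2, 6, 0]
R4 ← R4 − (4/11)·R3: [0, 0, 0, 72/11, 120/11, 0]
Echelon form has 4 nonzero rows, so rank(P) = 4.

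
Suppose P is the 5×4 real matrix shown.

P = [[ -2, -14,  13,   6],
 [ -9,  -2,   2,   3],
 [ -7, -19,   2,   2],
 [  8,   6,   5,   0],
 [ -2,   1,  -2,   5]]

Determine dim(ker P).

0

Row reduce to echelon form.
R2 ← R2 − (9/2)·R1: [0, 61, -113/2, -24]
R3 ← R3 − (7/2)·R1: [0, 30, -87/2, -19]
R4 ← R4 + (4)·R1: [0, -50, 57, 24]
R5 ← R5 − R1: [0, 15, -15, -1]
R3 ← R3 − (30/61)·R2: [0, 0, -1917/122, -439/61]
R4 ← R4 + (50/61)·R2: [0, 0, 652/61, 264/61]
R5 ← R5 − (15/61)·R2: [0, 0, -135/122, 299/61]
R4 ← R4 + (1304/1917)·R3: [0, 0, 0, -1088/1917]
R5 ← R5 − (5/71)·R3: [0, 0, 0, 384/71]
R5 ← R5 + (162/17)·R4: [0, 0, 0, 0]
4 nonzero rows, so rank(P) = 4.
P has 4 columns; by rank–nullity, nullity = 4 − 4 = 0.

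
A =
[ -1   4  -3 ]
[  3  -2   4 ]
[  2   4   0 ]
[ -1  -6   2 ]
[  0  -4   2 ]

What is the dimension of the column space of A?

Row reduce to echelon form.
R2 ← R2 + (3)·R1: [0, 10, -5]
R3 ← R3 + (2)·R1: [0, 12, -6]
R4 ← R4 − R1: [0, -10, 5]
R3 ← R3 − (6/5)·R2: [0, 0, 0]
R4 ← R4 + R2: [0, 0, 0]
R5 ← R5 + (2/5)·R2: [0, 0, 0]
Echelon form has 2 nonzero rows, so rank(A) = 2.
The column space has dimension equal to the rank: 2.

2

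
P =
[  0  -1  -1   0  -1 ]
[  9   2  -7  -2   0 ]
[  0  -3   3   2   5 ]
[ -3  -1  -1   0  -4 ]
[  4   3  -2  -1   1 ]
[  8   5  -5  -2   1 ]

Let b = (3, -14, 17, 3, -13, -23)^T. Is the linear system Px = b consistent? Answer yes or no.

yes

Row reduce the augmented matrix [P | b].
Swap R1 ↔ R2
R4 ← R4 + (1/3)·R1: [0, -1/3, -10/3, -2/3, -4, -5/3]
R5 ← R5 − (4/9)·R1: [0, 19/9, 10/9, -1/9, 1, -61/9]
R6 ← R6 − (8/9)·R1: [0, 29/9, 11/9, -2/9, 1, -95/9]
R3 ← R3 − (3)·R2: [0, 0, 6, 2, 8, 8]
R4 ← R4 − (1/3)·R2: [0, 0, -3, -2/3, -11/3, -8/3]
R5 ← R5 + (19/9)·R2: [0, 0, -1, -1/9, -10/9, -4/9]
R6 ← R6 + (29/9)·R2: [0, 0, -2, -2/9, -20/9, -8/9]
R4 ← R4 + (1/2)·R3: [0, 0, 0, 1/3, 1/3, 4/3]
R5 ← R5 + (1/6)·R3: [0, 0, 0, 2/9, 2/9, 8/9]
R6 ← R6 + (1/3)·R3: [0, 0, 0, 4/9, 4/9, 16/9]
R5 ← R5 − (2/3)·R4: [0, 0, 0, 0, 0, 0]
R6 ← R6 − (4/3)·R4: [0, 0, 0, 0, 0, 0]
The echelon form has 4 nonzero rows, and every pivot lies in the first 5 columns, so rank(P) = rank([P|b]) = 4.
The system is consistent.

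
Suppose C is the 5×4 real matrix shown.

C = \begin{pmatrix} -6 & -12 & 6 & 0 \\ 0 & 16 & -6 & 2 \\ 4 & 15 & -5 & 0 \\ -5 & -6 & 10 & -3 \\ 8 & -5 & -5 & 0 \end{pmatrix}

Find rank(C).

Row reduce to echelon form.
R3 ← R3 + (2/3)·R1: [0, 7, -1, 0]
R4 ← R4 − (5/6)·R1: [0, 4, 5, -3]
R5 ← R5 + (4/3)·R1: [0, -21, 3, 0]
R3 ← R3 − (7/16)·R2: [0, 0, 13/8, -7/8]
R4 ← R4 − (1/4)·R2: [0, 0, 13/2, -7/2]
R5 ← R5 + (21/16)·R2: [0, 0, -39/8, 21/8]
R4 ← R4 − (4)·R3: [0, 0, 0, 0]
R5 ← R5 + (3)·R3: [0, 0, 0, 0]
Echelon form has 3 nonzero rows, so rank(C) = 3.

3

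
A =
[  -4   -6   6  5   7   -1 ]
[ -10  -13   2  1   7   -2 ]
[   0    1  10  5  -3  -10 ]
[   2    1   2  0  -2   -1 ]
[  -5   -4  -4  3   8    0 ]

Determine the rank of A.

5

Row reduce to echelon form.
R2 ← R2 − (5/2)·R1: [0, 2, -13, -23/2, -21/2, 1/2]
R4 ← R4 + (1/2)·R1: [0, -2, 5, 5/2, 3/2, -3/2]
R5 ← R5 − (5/4)·R1: [0, 7/2, -23/2, -13/4, -3/4, 5/4]
R3 ← R3 − (1/2)·R2: [0, 0, 33/2, 43/4, 9/4, -41/4]
R4 ← R4 + R2: [0, 0, -8, -9, -9, -1]
R5 ← R5 − (7/4)·R2: [0, 0, 45/4, 135/8, 141/8, 3/8]
R4 ← R4 + (16/33)·R3: [0, 0, 0, -125/33, -87/11, -197/33]
R5 ← R5 − (15/22)·R3: [0, 0, 0, 105/11, 177/11, 81/11]
R5 ← R5 + (63/25)·R4: [0, 0, 0, 0, -96/25, -192/25]
Echelon form has 5 nonzero rows, so rank(A) = 5.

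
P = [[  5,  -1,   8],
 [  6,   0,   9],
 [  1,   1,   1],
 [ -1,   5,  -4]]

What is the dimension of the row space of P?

Row reduce to echelon form.
R2 ← R2 − (6/5)·R1: [0, 6/5, -3/5]
R3 ← R3 − (1/5)·R1: [0, 6/5, -3/5]
R4 ← R4 + (1/5)·R1: [0, 24/5, -12/5]
R3 ← R3 − R2: [0, 0, 0]
R4 ← R4 − (4)·R2: [0, 0, 0]
Echelon form has 2 nonzero rows, so rank(P) = 2.
The row space has dimension equal to the rank: 2.

2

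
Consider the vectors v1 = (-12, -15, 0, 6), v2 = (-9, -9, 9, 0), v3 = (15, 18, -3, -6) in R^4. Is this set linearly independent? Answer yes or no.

Form the matrix with these vectors as rows and row reduce.
R2 ← R2 − (3/4)·R1: [0, 9/4, 9, -9/2]
R3 ← R3 + (5/4)·R1: [0, -3/4, -3, 3/2]
R3 ← R3 + (1/3)·R2: [0, 0, 0, 0]
2 nonzero rows, so the 3 vectors span a space of dimension 2.
Since 2 < 3, the vectors are linearly dependent.

no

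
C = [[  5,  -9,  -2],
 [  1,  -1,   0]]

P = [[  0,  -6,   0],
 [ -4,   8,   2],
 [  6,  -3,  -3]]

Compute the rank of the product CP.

First compute CP:
[[ 24, -96, -12],
 [  4, -14,  -2]]
Now row reduce the product.
R2 ← R2 − (1/6)·R1: [0, 2, 0]
2 nonzero rows, so rank(CP) = 2.

2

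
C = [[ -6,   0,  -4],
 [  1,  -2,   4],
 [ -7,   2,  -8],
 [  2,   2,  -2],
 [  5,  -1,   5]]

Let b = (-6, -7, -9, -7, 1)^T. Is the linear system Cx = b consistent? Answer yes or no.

Row reduce the augmented matrix [C | b].
R2 ← R2 + (1/6)·R1: [0, -2, 10/3, -8]
R3 ← R3 − (7/6)·R1: [0, 2, -10/3, -2]
R4 ← R4 + (1/3)·R1: [0, 2, -10/3, -9]
R5 ← R5 + (5/6)·R1: [0, -1, 5/3, -4]
R3 ← R3 + R2: [0, 0, 0, -10]
R4 ← R4 + R2: [0, 0, 0, -17]
R5 ← R5 − (1/2)·R2: [0, 0, 0, 0]
R4 ← R4 − (17/10)·R3: [0, 0, 0, 0]
The echelon form has 3 nonzero rows; the last pivot sits in the augmented column, so rank(C) = 2 but rank([C|b]) = 3.
Since the ranks differ, the system is inconsistent.

no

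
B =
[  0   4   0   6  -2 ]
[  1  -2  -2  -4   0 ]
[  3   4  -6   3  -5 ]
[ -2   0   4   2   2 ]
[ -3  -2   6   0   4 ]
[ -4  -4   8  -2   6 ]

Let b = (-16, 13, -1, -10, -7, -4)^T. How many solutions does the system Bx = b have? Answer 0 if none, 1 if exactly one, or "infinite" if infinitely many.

Row reduce the augmented matrix [B | b].
Swap R1 ↔ R2
R3 ← R3 − (3)·R1: [0, 10, 0, 15, -5, -40]
R4 ← R4 + (2)·R1: [0, -4, 0, -6, 2, 16]
R5 ← R5 + (3)·R1: [0, -8, 0, -12, 4, 32]
R6 ← R6 + (4)·R1: [0, -12, 0, -18, 6, 48]
R3 ← R3 − (5/2)·R2: [0, 0, 0, 0, 0, 0]
R4 ← R4 + R2: [0, 0, 0, 0, 0, 0]
R5 ← R5 + (2)·R2: [0, 0, 0, 0, 0, 0]
R6 ← R6 + (3)·R2: [0, 0, 0, 0, 0, 0]
The echelon form has 2 nonzero rows, and every pivot lies in the first 5 columns, so rank(B) = rank([B|b]) = 2.
The system is consistent.
rank = 2 < 5 unknowns, so there are infinitely many solutions.

infinite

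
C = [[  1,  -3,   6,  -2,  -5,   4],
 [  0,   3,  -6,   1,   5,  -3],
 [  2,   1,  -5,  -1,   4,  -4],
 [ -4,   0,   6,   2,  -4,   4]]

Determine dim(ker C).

2

Row reduce to echelon form.
R3 ← R3 − (2)·R1: [0, 7, -17, 3, 14, -12]
R4 ← R4 + (4)·R1: [0, -12, 30, -6, -24, 20]
R3 ← R3 − (7/3)·R2: [0, 0, -3, 2/3, 7/3, -5]
R4 ← R4 + (4)·R2: [0, 0, 6, -2, -4, 8]
R4 ← R4 + (2)·R3: [0, 0, 0, -2/3, 2/3, -2]
4 nonzero rows, so rank(C) = 4.
C has 6 columns; by rank–nullity, nullity = 6 − 4 = 2.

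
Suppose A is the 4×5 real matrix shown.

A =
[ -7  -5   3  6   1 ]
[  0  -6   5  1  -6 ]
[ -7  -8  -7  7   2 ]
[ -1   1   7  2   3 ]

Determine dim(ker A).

Row reduce to echelon form.
R3 ← R3 − R1: [0, -3, -10, 1, 1]
R4 ← R4 − (1/7)·R1: [0, 12/7, 46/7, 8/7, 20/7]
R3 ← R3 − (1/2)·R2: [0, 0, -25/2, 1/2, 4]
R4 ← R4 + (2/7)·R2: [0, 0, 8, 10/7, 8/7]
R4 ← R4 + (16/25)·R3: [0, 0, 0, 306/175, 648/175]
4 nonzero rows, so rank(A) = 4.
A has 5 columns; by rank–nullity, nullity = 5 − 4 = 1.

1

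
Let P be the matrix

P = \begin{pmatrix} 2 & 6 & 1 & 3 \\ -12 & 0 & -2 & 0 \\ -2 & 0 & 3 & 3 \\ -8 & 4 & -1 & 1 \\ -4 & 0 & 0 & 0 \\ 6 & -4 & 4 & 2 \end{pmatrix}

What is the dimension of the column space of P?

4

Row reduce to echelon form.
R2 ← R2 + (6)·R1: [0, 36, 4, 18]
R3 ← R3 + R1: [0, 6, 4, 6]
R4 ← R4 + (4)·R1: [0, 28, 3, 13]
R5 ← R5 + (2)·R1: [0, 12, 2, 6]
R6 ← R6 − (3)·R1: [0, -22, 1, -7]
R3 ← R3 − (1/6)·R2: [0, 0, 10/3, 3]
R4 ← R4 − (7/9)·R2: [0, 0, -1/9, -1]
R5 ← R5 − (1/3)·R2: [0, 0, 2/3, 0]
R6 ← R6 + (11/18)·R2: [0, 0, 31/9, 4]
R4 ← R4 + (1/30)·R3: [0, 0, 0, -9/10]
R5 ← R5 − (1/5)·R3: [0, 0, 0, -3/5]
R6 ← R6 − (31/30)·R3: [0, 0, 0, 9/10]
R5 ← R5 − (2/3)·R4: [0, 0, 0, 0]
R6 ← R6 + R4: [0, 0, 0, 0]
Echelon form has 4 nonzero rows, so rank(P) = 4.
The column space has dimension equal to the rank: 4.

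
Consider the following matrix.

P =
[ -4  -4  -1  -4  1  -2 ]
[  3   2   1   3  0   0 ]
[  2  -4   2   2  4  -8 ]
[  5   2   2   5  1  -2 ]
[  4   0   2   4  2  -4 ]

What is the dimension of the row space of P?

2

Row reduce to echelon form.
R2 ← R2 + (3/4)·R1: [0, -1, 1/4, 0, 3/4, -3/2]
R3 ← R3 + (1/2)·R1: [0, -6, 3/2, 0, 9/2, -9]
R4 ← R4 + (5/4)·R1: [0, -3, 3/4, 0, 9/4, -9/2]
R5 ← R5 + R1: [0, -4, 1, 0, 3, -6]
R3 ← R3 − (6)·R2: [0, 0, 0, 0, 0, 0]
R4 ← R4 − (3)·R2: [0, 0, 0, 0, 0, 0]
R5 ← R5 − (4)·R2: [0, 0, 0, 0, 0, 0]
Echelon form has 2 nonzero rows, so rank(P) = 2.
The row space has dimension equal to the rank: 2.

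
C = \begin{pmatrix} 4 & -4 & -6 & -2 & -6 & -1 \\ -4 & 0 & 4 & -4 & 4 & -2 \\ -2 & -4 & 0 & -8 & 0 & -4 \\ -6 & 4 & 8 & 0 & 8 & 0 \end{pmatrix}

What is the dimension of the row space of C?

2

Row reduce to echelon form.
R2 ← R2 + R1: [0, -4, -2, -6, -2, -3]
R3 ← R3 + (1/2)·R1: [0, -6, -3, -9, -3, -9/2]
R4 ← R4 + (3/2)·R1: [0, -2, -1, -3, -1, -3/2]
R3 ← R3 − (3/2)·R2: [0, 0, 0, 0, 0, 0]
R4 ← R4 − (1/2)·R2: [0, 0, 0, 0, 0, 0]
Echelon form has 2 nonzero rows, so rank(C) = 2.
The row space has dimension equal to the rank: 2.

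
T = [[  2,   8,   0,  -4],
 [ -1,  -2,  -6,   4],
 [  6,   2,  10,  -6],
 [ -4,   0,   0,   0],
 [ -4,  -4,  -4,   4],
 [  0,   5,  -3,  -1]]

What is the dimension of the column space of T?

Row reduce to echelon form.
R2 ← R2 + (1/2)·R1: [0, 2, -6, 2]
R3 ← R3 − (3)·R1: [0, -22, 10, 6]
R4 ← R4 + (2)·R1: [0, 16, 0, -8]
R5 ← R5 + (2)·R1: [0, 12, -4, -4]
R3 ← R3 + (11)·R2: [0, 0, -56, 28]
R4 ← R4 − (8)·R2: [0, 0, 48, -24]
R5 ← R5 − (6)·R2: [0, 0, 32, -16]
R6 ← R6 − (5/2)·R2: [0, 0, 12, -6]
R4 ← R4 + (6/7)·R3: [0, 0, 0, 0]
R5 ← R5 + (4/7)·R3: [0, 0, 0, 0]
R6 ← R6 + (3/14)·R3: [0, 0, 0, 0]
Echelon form has 3 nonzero rows, so rank(T) = 3.
The column space has dimension equal to the rank: 3.

3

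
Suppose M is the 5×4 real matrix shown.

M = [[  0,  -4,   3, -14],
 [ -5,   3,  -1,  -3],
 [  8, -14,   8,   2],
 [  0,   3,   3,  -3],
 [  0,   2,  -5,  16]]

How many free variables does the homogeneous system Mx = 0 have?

0

Row reduce to echelon form.
Swap R1 ↔ R2
R3 ← R3 + (8/5)·R1: [0, -46/5, 32/5, -14/5]
R3 ← R3 − (23/10)·R2: [0, 0, -1/2, 147/5]
R4 ← R4 + (3/4)·R2: [0, 0, 21/4, -27/2]
R5 ← R5 + (1/2)·R2: [0, 0, -7/2, 9]
R4 ← R4 + (21/2)·R3: [0, 0, 0, 1476/5]
R5 ← R5 − (7)·R3: [0, 0, 0, -984/5]
R5 ← R5 + (2/3)·R4: [0, 0, 0, 0]
4 nonzero rows, so rank(M) = 4.
M has 4 columns; by rank–nullity, nullity = 4 − 4 = 0.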